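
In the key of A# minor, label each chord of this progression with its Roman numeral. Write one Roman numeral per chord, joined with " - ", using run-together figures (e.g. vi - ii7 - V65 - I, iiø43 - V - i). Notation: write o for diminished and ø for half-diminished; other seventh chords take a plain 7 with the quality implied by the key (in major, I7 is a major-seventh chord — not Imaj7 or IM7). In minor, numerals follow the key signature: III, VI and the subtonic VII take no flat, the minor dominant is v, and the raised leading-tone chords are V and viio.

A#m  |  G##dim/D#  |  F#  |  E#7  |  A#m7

A#m has root A#, degree 1 in A# minor, so i.
G##dim/D#: diminished triad on G## = scale degree 7 → viio64.
F# has root F#, degree 6 in A# minor, so VI.
E#7: dominant seventh chord on E# = scale degree 5 → V7.
A#m7: minor seventh chord on A# = scale degree 1 → i7.

i - viio64 - VI - V7 - i7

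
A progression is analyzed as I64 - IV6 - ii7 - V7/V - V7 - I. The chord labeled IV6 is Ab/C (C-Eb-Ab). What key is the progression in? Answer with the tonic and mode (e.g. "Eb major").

Eb major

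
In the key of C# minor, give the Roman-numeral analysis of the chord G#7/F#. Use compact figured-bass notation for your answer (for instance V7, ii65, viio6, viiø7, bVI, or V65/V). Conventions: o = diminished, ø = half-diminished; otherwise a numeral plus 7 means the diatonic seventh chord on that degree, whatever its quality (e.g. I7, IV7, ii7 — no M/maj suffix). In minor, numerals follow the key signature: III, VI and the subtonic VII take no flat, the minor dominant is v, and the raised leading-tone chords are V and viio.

The pitches G#-B#-D#-F# form a dominant seventh chord rooted on G#.
G# is scale degree 5 in C# minor, and a dominant seventh chord on that degree is written V7.
With F# in the bass the chord is in third inversion, so the figured bass is 42.

V42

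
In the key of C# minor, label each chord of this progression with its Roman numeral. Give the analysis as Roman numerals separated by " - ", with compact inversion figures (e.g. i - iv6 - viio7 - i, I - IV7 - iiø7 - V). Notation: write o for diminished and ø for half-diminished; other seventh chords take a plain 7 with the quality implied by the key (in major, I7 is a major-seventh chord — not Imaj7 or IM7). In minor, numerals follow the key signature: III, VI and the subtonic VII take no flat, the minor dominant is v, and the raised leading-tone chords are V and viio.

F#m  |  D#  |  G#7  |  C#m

F#m: minor triad on F# = scale degree 4 → iv.
D#: a major triad on D#, the applied dominant of V → V/V.
G#7 has root G#, degree 5 in C# minor, so V7.
C#m has root C#, degree 1 in C# minor, so i.

iv - V/V - V7 - i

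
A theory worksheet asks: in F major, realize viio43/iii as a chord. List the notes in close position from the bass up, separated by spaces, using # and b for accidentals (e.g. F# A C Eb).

The slash marks an applied leading-tone chord: viio of iii. In F major, iii is A, so the leading tone to it is G#, a half step below.
Building a fully diminished seventh chord on G# gives G#-B-D-F.
The figured bass 43 indicates second inversion, placing the fifth (D) in the bass: D-F-G#-B.

D F G# B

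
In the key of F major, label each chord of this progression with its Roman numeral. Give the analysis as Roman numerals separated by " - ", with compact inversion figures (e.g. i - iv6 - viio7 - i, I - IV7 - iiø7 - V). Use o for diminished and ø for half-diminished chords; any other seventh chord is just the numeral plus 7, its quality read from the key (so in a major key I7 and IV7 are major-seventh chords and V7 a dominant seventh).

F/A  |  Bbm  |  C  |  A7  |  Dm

I6 - iv - V - V7/vi - vi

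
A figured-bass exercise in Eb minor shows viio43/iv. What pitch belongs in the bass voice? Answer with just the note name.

The applied chord viio43/iv is rooted on G: G-Bb-Db-Fb.
The figure 43 means second inversion — the fifth is in the bass.

Db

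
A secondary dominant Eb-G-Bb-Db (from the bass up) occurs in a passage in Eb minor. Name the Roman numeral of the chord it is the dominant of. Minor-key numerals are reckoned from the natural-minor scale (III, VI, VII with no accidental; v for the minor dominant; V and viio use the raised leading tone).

The chord is a dominant seventh chord on Eb.
A dominant resolves down a perfect fifth: Eb → Ab. In Eb minor, Ab is scale degree 4, i.e. iv.

iv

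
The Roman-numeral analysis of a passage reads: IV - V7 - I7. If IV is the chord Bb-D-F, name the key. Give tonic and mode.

The anchor chord is a major triad on Bb, labeled IV.
If Bb is scale degree 4 and the mode makes that degree carry a major triad, the tonic is F and the mode is major.

F major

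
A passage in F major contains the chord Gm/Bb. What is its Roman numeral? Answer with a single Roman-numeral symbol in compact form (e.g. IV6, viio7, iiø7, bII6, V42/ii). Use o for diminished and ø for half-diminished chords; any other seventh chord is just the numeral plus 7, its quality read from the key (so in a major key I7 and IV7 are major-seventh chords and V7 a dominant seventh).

ii6

Stacked in thirds the chord is G-Bb-D: a minor triad on G.
In F major, G is the supertonic; the diatonic minor triad there is ii.
With Bb in the bass the chord is in first inversion, so the figured bass is 6.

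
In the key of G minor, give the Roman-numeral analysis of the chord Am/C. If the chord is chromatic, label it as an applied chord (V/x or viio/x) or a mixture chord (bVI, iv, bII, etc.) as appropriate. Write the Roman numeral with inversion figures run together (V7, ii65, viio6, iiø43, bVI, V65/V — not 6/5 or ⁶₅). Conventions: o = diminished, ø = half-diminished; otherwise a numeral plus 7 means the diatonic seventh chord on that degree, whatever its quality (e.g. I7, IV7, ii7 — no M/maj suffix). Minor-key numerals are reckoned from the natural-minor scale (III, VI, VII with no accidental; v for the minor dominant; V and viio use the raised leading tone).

ii6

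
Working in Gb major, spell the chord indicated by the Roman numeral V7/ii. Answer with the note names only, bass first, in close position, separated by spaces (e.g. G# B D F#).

V7/ii is a secondary dominant — the dominant seventh of ii. ii in Gb major is Ab, so the applied chord's root is Eb, a perfect fifth above.
Building a dominant seventh chord on Eb gives Eb-G-Bb-Db.

Eb G Bb Db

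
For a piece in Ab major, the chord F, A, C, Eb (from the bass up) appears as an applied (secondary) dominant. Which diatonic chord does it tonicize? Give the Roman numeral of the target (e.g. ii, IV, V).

The chord is a dominant seventh chord on F.
A dominant resolves down a perfect fifth: F → Bb. In Ab major, Bb is scale degree 2, i.e. ii.

ii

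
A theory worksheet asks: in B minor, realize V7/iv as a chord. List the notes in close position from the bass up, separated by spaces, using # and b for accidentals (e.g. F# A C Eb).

B D# F# A

V7/iv is a secondary dominant — the dominant seventh of iv. iv in B minor is E, so the applied chord's root is B, a perfect fifth above.
Building a dominant seventh chord on B gives B-D#-F#-A.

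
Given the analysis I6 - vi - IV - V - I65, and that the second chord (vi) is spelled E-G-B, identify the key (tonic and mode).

G major

vi is given as E-G-B — a minor triad with root E.
vi on E implies E is the submediant; that puts the tonic at G, and the lowercase numeral fits major mode.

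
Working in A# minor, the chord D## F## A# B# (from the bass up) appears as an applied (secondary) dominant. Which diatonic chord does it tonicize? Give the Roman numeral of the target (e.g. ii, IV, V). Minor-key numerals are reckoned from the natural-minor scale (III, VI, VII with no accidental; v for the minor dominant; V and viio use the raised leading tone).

The chord is a dominant seventh chord on B#.
A dominant resolves down a perfect fifth: B# → E#. In A# minor, E# is scale degree 5, i.e. V.

V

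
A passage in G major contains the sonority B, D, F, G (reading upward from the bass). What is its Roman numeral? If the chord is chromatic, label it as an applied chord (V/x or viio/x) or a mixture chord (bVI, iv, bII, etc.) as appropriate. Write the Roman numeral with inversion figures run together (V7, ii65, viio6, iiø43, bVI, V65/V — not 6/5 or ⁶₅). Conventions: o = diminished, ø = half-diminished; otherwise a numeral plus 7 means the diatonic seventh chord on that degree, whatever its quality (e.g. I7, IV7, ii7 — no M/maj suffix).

V65/IV

The pitches G-B-D-F form a dominant seventh chord rooted on G.
G is not a diatonic chord root with this quality in G major, but it lies a perfect fifth above C (IV), so the chord functions as an applied dominant of IV.
With B in the bass the chord is in first inversion, so the figured bass is 65.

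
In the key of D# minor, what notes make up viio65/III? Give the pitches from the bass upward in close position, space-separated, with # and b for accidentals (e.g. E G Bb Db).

G# B D E#

viio65/III is a secondary leading-tone chord. The target III is F# in D# minor; the applied chord is rooted a semitone below, on E#.
Building a fully diminished seventh chord on E# gives E#-G#-B-D.
With the 65 figure the chord is in first inversion; from the bass G# upward in close position it reads G#-B-D-E#.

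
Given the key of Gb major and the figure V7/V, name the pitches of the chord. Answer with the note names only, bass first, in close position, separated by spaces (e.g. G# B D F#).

Ab C Eb Gb

V7/V is a secondary dominant — the dominant seventh of V. V in Gb major is Db, so the applied chord's root is Ab, a perfect fifth above.
Building a dominant seventh chord on Ab gives Ab-C-Eb-Gb.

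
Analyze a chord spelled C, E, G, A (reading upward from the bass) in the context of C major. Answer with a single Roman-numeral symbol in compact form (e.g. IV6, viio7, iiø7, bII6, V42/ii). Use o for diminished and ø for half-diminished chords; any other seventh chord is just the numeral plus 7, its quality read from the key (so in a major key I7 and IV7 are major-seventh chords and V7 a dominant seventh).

The pitches A-C-E-G form a minor seventh chord rooted on A.
A is scale degree 6 in C major, and a minor seventh chord on that degree is written vi7.
With C in the bass the chord is in first inversion, so the figured bass is 65.

vi65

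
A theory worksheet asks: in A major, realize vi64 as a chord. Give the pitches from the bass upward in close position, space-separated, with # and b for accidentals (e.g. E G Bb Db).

The numeral's case and figure indicate a minor triad. In A major its root, scale degree 6, is F#.
That chord is spelled F#-A-C#.
The figured bass 64 indicates second inversion, placing the fifth (C#) in the bass: C#-F#-A.

C# F# A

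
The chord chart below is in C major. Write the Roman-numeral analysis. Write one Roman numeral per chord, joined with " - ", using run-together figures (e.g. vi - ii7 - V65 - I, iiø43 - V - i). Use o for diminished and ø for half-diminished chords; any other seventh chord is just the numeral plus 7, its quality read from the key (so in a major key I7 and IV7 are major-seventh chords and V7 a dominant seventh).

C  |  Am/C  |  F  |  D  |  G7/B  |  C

I - vi6 - IV - V/V - V65 - I

C has root C, degree 1 in C major, so I.
Am/C: root A is the submediant; minor triad there is vi6.
F: root F is the subdominant; major triad there is IV.
D: chromatic; D is V of V, so V/V.
G7/B: dominant seventh chord on G = scale degree 5 → V65.
C: root C is the tonic; major triad there is I.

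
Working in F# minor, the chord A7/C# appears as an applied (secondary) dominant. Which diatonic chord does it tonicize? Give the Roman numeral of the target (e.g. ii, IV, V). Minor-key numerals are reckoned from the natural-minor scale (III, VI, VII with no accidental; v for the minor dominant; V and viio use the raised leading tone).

VI

The chord is a dominant seventh chord on A.
A dominant resolves down a perfect fifth: A → D. In F# minor, D is scale degree 6, i.e. VI.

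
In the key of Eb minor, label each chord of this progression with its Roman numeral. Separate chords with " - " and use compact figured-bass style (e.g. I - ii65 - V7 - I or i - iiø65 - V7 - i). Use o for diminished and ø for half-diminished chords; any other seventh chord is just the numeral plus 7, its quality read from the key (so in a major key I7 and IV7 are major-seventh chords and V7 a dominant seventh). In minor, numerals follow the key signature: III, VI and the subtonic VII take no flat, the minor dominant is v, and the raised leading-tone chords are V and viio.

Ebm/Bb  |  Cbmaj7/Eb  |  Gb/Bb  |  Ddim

Ebm/Bb: root Eb is the tonic; minor triad there is i64.
Cbmaj7/Eb: major seventh chord on Cb = scale degree 6 → VI65.
Gb/Bb: major triad on Gb = scale degree 3 → III6.
Ddim: root D is the leading tone; diminished triad there is viio.

i64 - VI65 - III6 - viio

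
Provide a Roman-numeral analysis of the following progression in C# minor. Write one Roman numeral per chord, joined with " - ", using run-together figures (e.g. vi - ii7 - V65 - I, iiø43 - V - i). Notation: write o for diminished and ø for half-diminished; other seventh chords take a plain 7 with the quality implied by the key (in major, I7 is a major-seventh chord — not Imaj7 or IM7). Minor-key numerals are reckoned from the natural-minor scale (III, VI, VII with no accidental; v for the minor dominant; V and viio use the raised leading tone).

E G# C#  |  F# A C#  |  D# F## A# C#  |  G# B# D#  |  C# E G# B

i6 - iv - V7/V - V - i7

E-G#-C#: minor triad on C# = scale degree 1 → i6.
F#-A-C# has root F#, degree 4 in C# minor, so iv.
D#-F##-A#-C#: chromatic; D# is V of V, so V7/V.
G#-B#-D#: major triad on G# = scale degree 5 → V.
C#-E-G#-B: minor seventh chord on C# = scale degree 1 → i7.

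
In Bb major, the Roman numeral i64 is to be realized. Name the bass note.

F

i in Bb major has root Bb; the chord is Bb-Db-F.
The figure 64 means second inversion — the fifth is in the bass.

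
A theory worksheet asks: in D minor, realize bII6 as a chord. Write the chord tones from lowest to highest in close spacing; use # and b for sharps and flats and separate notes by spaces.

G Bb Eb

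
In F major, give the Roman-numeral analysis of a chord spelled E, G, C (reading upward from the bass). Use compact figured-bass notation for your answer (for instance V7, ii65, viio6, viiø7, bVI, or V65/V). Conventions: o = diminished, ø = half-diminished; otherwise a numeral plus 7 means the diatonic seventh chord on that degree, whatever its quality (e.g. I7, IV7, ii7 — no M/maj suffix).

V6

Stacked in thirds the chord is C-E-G: a major triad on C.
C is scale degree 5 in F major, and a major triad on that degree is written V.
With E in the bass the chord is in first inversion, so the figured bass is 6.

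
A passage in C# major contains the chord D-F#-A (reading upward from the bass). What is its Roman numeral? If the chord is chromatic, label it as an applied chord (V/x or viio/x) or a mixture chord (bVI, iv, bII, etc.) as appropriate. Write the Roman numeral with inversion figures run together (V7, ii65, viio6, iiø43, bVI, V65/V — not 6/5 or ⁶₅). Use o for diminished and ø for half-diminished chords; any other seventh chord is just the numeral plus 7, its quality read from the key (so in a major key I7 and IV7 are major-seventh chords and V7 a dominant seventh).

Stacked in thirds the chord is D-F#-A: a major triad on D.
D is the lowered second degree of C# major (diatonic 2 would be D#). This is the Neapolitan chord — a major triad on the lowered second degree.

bII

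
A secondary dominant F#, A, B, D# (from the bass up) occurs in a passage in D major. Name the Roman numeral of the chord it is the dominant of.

ii

The chord is a dominant seventh chord on B.
A dominant resolves down a perfect fifth: B → E. In D major, E is scale degree 2, i.e. ii.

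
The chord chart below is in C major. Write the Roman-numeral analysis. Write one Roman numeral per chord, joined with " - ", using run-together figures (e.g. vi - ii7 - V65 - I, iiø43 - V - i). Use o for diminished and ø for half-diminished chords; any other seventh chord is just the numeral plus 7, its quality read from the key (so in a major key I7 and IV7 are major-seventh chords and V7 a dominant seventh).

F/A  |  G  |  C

F/A: root F is the subdominant; major triad there is IV6.
G has root G, degree 5 in C major, so V.
C has root C, degree 1 in C major, so I.

IV6 - V - I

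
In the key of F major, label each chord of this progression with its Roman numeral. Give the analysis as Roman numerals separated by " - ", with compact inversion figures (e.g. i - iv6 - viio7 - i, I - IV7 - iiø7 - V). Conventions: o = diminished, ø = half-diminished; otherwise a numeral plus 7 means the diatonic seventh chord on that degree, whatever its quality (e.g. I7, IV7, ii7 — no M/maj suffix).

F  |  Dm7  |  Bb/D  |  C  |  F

I - vi7 - IV6 - V - I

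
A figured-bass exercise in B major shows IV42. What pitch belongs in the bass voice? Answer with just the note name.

D#

IV in B major has root E; the chord is E-G#-B-D#.
The figure 42 means third inversion — the seventh is in the bass.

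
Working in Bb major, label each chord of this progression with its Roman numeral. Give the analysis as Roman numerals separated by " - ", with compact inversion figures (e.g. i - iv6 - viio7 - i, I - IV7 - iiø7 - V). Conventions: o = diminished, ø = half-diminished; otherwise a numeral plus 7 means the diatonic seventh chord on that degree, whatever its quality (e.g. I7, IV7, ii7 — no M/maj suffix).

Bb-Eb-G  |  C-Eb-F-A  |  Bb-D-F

IV64 - V43 - I

Bb-Eb-G has root Eb, degree 4 in Bb major, so IV64.
C-Eb-F-A: root F is the dominant; dominant seventh chord there is V43.
Bb-D-F: root Bb is the tonic; major triad there is I.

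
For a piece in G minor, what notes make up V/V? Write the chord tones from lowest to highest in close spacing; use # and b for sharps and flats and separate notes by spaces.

A C# E

The slash means an applied dominant: we want the dominant of V. In G minor, V is D major, and its dominant is built on A.
Building a major triad on A gives A-C#-E.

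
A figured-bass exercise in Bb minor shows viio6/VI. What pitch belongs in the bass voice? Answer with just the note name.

The applied chord viio6/VI is rooted on F: F-Ab-Cb.
The figure 6 means first inversion — the third is in the bass.

Ab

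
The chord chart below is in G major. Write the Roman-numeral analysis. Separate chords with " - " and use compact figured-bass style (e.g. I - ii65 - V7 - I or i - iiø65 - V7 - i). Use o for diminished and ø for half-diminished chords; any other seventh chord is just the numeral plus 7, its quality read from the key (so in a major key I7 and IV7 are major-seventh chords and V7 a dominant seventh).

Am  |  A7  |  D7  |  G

ii - V7/V - V7 - I

Am has root A, degree 2 in G major, so ii.
A7: chromatic; A is V of V, so V7/V.
D7: root D is the dominant; dominant seventh chord there is V7.
G: root G is the tonic; major triad there is I.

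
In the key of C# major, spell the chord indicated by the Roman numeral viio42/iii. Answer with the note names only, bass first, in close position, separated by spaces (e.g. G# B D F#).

The slash marks an applied leading-tone chord: viio of iii. In C# major, iii is E#, so the leading tone to it is D##, a half step below.
Building a fully diminished seventh chord on D## gives D##-F##-A#-C#.
With the 42 figure the chord is in third inversion; from the bass C# upward in close position it reads C#-D##-F##-A#.

C# D## F## A#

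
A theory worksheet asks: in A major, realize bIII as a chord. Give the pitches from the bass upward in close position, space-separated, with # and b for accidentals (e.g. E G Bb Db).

C E G

bIII is a major triad on the lowered third degree, borrowed from the parallel minor. In A major that root is C.
So the chord is C-E-G.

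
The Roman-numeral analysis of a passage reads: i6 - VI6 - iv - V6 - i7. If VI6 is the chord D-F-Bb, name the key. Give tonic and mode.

The chord Bb/D is a major triad rooted on Bb; its label is VI6.
VI6 on Bb implies Bb is the submediant; that puts the tonic at D, and the uppercase numeral fits minor mode.

D minor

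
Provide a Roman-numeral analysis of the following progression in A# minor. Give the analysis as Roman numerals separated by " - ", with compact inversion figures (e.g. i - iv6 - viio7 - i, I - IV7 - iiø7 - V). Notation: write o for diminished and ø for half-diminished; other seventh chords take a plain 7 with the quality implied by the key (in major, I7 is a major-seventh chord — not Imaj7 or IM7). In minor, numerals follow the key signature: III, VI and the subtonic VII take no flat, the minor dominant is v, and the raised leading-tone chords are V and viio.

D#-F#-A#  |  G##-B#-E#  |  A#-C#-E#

iv - V6 - i

D#-F#-A#: minor triad on D# = scale degree 4 → iv.
G##-B#-E#: major triad on E# = scale degree 5 → V6.
A#-C#-E#: minor triad on A# = scale degree 1 → i.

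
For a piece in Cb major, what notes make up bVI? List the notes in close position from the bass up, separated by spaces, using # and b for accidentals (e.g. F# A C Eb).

Abb Cb Ebb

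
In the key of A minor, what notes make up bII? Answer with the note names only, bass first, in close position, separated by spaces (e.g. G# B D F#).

Bb D F

bII is the Neapolitan chord — a major triad on the lowered second degree. In A minor that root is Bb.
So the chord is Bb-D-F, a major triad.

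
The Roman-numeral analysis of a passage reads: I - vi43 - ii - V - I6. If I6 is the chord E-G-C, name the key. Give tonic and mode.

C major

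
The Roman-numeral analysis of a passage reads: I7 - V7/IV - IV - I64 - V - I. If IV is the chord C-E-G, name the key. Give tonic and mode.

G major

IV is given as C-E-G — a major triad with root C.
If C is scale degree 4 and the mode makes that degree carry a major triad, the tonic is G and the mode is major.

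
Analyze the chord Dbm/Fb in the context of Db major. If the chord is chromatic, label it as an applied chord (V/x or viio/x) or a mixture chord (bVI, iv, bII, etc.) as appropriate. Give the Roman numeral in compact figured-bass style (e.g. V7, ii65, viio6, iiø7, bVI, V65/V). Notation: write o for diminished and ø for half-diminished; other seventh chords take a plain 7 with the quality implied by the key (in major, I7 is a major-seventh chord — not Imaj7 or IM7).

Stacked in thirds the chord is Db-Fb-Ab: a minor triad on Db.
Db is the first degree of Db major. This is the minor tonic, borrowed from the parallel minor.
With Fb in the bass the chord is in first inversion, so the figured bass is 6.

i6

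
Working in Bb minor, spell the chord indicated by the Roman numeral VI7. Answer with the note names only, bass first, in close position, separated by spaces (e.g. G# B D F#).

The numeral's case and figure indicate a major seventh chord. In Bb minor its root, scale degree 6, is Gb.
That chord is spelled Gb-Bb-Db-F.

Gb Bb Db F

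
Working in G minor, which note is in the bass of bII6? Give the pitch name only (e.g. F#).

bII in G minor has root Ab; the chord is Ab-C-Eb.
The figure 6 means first inversion — the third is in the bass.

C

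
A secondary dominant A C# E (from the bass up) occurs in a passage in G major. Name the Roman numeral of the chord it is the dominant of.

The chord is a major triad on A.
A dominant resolves down a perfect fifth: A → D. In G major, D is scale degree 5, i.e. V.

V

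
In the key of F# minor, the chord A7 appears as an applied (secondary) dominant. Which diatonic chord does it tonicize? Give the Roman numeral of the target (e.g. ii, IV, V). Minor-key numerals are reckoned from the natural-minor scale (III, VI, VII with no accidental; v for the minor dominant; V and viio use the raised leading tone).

VI

The chord is a dominant seventh chord on A.
A dominant resolves down a perfect fifth: A → D. In F# minor, D is scale degree 6, i.e. VI.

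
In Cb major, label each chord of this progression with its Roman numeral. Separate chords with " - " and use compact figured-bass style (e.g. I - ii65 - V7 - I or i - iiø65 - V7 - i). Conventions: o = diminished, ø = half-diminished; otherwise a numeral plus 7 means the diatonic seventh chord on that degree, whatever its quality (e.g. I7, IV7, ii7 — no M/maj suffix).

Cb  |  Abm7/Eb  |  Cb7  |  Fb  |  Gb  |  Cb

Cb: root Cb is the tonic; major triad there is I.
Abm7/Eb: minor seventh chord on Ab = scale degree 6 → vi43.
Cb7: chromatic; Cb is V of IV, so V7/IV.
Fb: root Fb is the subdominant; major triad there is IV.
Gb has root Gb, degree 5 in Cb major, so V.
Cb: root Cb is the tonic; major triad there is I.

I - vi43 - V7/IV - IV - V - I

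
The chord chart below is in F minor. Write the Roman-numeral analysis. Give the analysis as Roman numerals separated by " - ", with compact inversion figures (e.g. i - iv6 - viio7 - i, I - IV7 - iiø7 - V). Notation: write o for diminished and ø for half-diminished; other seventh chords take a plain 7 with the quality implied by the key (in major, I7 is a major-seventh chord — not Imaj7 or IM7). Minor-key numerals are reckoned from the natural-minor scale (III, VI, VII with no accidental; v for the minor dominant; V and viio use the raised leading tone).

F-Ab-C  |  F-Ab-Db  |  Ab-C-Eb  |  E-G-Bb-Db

F-Ab-C has root F, degree 1 in F minor, so i.
F-Ab-Db: root Db is the submediant; major triad there is VI6.
Ab-C-Eb has root Ab, degree 3 in F minor, so III.
E-G-Bb-Db has root E, degree 7 in F minor, so viio7.

i - VI6 - III - viio7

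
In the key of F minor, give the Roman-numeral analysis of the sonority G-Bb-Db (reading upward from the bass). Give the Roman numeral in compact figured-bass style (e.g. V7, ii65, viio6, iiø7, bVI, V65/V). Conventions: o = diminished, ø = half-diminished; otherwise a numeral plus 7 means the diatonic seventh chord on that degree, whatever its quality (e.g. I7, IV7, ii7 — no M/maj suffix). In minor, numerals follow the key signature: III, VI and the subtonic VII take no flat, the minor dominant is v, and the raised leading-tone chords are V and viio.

iio

The pitches G-Bb-Db form a diminished triad rooted on G.
In F minor, G is the supertonic; the diatonic diminished triad there is iio.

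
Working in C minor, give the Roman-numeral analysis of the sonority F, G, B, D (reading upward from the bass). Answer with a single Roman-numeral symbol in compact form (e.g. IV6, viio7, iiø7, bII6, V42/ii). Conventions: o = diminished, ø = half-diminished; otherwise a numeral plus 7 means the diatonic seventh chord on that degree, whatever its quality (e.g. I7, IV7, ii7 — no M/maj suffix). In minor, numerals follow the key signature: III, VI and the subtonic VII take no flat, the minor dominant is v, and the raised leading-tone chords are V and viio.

V42

The pitches G-B-D-F form a dominant seventh chord rooted on G.
In C minor, G is the dominant; the diatonic dominant seventh chord there is V7.
With F in the bass the chord is in third inversion, so the figured bass is 42.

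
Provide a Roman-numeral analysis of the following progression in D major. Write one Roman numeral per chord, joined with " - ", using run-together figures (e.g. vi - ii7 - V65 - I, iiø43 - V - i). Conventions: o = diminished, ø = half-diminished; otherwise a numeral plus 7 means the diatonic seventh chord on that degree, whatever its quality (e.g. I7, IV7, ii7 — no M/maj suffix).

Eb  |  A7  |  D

Eb: major triad on Eb — chromatic; Eb is the lowered second degree, so this is the Neapolitan chord, bII.
A7: dominant seventh chord on A = scale degree 5 → V7.
D has root D, degree 1 in D major, so I.

bII - V7 - I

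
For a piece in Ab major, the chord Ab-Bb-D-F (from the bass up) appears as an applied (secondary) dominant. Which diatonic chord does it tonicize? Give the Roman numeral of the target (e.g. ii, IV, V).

The chord is a dominant seventh chord on Bb.
A dominant resolves down a perfect fifth: Bb → Eb. In Ab major, Eb is scale degree 5, i.e. V.

V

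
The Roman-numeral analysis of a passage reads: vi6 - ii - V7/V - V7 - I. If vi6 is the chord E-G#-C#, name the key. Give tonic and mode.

The anchor chord is a minor triad on C#, labeled vi6.
vi6 on C# implies C# is the submediant; that puts the tonic at E, and the lowercase numeral fits major mode.

E major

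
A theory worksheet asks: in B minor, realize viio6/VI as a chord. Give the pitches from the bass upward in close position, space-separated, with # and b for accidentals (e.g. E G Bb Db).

The slash marks an applied leading-tone chord: viio of VI. In B minor, VI is G, so the leading tone to it is F#, a half step below.
Building a diminished triad on F# gives F#-A-C.
With the 6 figure the chord is in first inversion; from the bass A upward in close position it reads A-C-F#.

A C F#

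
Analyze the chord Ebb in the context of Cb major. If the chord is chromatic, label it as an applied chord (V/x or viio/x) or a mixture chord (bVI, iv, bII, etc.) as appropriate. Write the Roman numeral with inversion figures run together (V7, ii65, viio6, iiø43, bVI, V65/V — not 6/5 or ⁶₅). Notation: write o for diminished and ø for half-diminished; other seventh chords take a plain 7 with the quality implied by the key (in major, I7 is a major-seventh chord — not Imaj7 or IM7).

bIII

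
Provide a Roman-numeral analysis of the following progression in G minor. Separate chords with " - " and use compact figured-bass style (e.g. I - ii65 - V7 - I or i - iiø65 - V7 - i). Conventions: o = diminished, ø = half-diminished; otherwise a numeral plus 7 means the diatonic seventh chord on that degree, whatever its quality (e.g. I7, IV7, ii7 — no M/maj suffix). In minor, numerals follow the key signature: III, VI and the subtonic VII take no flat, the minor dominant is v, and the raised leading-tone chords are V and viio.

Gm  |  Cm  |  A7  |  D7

Gm has root G, degree 1 in G minor, so i.
Cm has root C, degree 4 in G minor, so iv.
A7 is the secondary dominant of V (dominant seventh chord on A): V7/V.
D7 has root D, degree 5 in G minor, so V7.

i - iv - V7/V - V7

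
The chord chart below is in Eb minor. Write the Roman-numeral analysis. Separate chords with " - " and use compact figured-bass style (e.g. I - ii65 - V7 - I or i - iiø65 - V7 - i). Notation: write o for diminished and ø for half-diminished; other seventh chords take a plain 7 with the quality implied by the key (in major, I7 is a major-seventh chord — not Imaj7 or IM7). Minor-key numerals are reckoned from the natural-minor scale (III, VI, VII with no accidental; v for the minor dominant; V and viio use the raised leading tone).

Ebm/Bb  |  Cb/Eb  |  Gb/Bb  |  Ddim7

i64 - VI6 - III6 - viio7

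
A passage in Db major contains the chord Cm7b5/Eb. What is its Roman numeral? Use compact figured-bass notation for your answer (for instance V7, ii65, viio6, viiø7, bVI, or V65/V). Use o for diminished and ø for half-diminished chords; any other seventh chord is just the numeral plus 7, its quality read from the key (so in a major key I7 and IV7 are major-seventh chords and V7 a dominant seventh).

The pitches C-Eb-Gb-Bb form a half-diminished seventh chord rooted on C.
C is scale degree 7 in Db major, and a half-diminished seventh chord on that degree is written viiø7.
With Eb in the bass the chord is in first inversion, so the figured bass is 65.

viiø65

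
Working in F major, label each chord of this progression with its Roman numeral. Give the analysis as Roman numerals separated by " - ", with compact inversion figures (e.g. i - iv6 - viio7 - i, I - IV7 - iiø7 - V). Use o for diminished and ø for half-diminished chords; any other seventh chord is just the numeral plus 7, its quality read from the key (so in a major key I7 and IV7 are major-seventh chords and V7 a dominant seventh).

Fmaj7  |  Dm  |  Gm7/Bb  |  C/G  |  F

I7 - vi - ii65 - V64 - I

Fmaj7: root F is the tonic; major seventh chord there is I7.
Dm: root D is the submediant; minor triad there is vi.
Gm7/Bb: minor seventh chord on G = scale degree 2 → ii65.
C/G: major triad on C = scale degree 5 → V64.
F: root F is the tonic; major triad there is I.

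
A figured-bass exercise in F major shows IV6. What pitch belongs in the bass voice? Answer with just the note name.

IV in F major has root Bb; the chord is Bb-D-F.
The figure 6 means first inversion — the third is in the bass.

D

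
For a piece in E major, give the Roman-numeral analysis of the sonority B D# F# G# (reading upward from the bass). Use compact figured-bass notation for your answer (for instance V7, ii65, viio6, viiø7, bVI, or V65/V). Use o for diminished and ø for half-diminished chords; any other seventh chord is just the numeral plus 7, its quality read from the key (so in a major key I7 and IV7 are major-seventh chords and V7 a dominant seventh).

iii65

Stacked in thirds the chord is G#-B-D#-F#: a minor seventh chord on G#.
In E major, G# is the mediant; the diatonic minor seventh chord there is iii7.
With B in the bass the chord is in first inversion, so the figured bass is 65.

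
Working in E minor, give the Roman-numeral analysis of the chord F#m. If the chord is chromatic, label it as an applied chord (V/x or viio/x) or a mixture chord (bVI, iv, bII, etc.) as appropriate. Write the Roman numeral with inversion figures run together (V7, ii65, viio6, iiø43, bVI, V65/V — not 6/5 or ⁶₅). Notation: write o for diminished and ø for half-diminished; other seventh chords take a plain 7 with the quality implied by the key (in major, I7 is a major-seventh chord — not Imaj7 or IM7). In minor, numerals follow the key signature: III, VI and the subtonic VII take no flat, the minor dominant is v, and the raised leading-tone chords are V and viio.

ii

The pitches F#-A-C# form a minor triad rooted on F#.
F# is the second degree of E minor. This is the minor supertonic, borrowed from the parallel major (the Dorian ii).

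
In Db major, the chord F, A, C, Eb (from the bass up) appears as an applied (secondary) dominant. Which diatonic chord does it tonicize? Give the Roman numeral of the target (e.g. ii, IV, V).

vi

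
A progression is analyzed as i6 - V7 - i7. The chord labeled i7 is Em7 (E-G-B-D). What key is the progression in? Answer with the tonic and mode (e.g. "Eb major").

E minor

i7 is given as E-G-B-D — a minor seventh chord with root E.
If E is scale degree 1 and the mode makes that degree carry a minor seventh chord, the tonic is E and the mode is minor.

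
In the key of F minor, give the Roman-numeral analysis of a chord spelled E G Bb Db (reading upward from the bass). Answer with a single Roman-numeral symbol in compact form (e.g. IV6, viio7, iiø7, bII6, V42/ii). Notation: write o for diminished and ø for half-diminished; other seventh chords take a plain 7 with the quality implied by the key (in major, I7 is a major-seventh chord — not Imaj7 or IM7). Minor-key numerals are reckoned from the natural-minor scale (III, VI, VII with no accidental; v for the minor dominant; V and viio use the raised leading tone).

viio7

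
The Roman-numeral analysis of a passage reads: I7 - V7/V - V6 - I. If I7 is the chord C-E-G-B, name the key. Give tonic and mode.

C major

The anchor chord is a major seventh chord on C, labeled I7.
If C is scale degree 1 and the mode makes that degree carry a major seventh chord, the tonic is C and the mode is major.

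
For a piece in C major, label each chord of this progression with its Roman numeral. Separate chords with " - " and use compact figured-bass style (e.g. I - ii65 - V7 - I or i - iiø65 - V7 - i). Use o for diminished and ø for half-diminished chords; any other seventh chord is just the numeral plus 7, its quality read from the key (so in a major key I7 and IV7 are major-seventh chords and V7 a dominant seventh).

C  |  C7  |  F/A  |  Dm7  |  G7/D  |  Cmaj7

I - V7/IV - IV6 - ii7 - V43 - I7

C has root C, degree 1 in C major, so I.
C7: chromatic; C is V of IV, so V7/IV.
F/A: root F is the subdominant; major triad there is IV6.
Dm7 has root D, degree 2 in C major, so ii7.
G7/D has root G, degree 5 in C major, so V43.
Cmaj7: root C is the tonic; major seventh chord there is I7.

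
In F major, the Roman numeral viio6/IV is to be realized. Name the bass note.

The applied chord viio6/IV is rooted on A: A-C-Eb.
The figure 6 means first inversion — the third is in the bass.

C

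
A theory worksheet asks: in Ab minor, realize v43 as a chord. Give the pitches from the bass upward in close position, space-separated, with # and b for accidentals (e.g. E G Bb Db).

In Ab minor, the dominant is Eb, and the diatonic chord built there is a minor seventh chord.
Stacking thirds from Eb gives Eb-Gb-Bb-Db.
With the 43 figure the chord is in second inversion; from the bass Bb upward in close position it reads Bb-Db-Eb-Gb.

Bb Db Eb Gb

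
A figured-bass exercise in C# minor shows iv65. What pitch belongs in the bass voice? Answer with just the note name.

A

iv in C# minor has root F#; the chord is F#-A-C#-E.
The figure 65 means first inversion — the third is in the bass.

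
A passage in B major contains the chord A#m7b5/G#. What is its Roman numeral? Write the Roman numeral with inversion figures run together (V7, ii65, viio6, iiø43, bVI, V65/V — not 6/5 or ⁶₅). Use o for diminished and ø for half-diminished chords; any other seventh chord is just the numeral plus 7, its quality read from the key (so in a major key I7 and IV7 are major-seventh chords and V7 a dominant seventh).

viiø42

The pitches A#-C#-E-G# form a half-diminished seventh chord rooted on A#.
A# is scale degree 7 in B major, and a half-diminished seventh chord on that degree is written viiø7.
With G# in the bass the chord is in third inversion, so the figured bass is 42.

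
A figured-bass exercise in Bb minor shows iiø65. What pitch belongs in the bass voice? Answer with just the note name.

iiø in Bb minor has root C; the chord is C-Eb-Gb-Bb.
The figure 65 means first inversion — the third is in the bass.

Eb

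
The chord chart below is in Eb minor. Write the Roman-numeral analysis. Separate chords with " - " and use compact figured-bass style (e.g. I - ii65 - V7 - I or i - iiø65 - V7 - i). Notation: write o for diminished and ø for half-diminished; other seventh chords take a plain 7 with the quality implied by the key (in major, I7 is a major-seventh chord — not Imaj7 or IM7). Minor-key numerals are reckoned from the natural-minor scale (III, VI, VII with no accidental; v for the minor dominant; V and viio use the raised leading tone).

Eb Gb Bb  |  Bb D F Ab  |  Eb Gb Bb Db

i - V7 - i7

Eb-Gb-Bb: root Eb is the tonic; minor triad there is i.
Bb-D-F-Ab has root Bb, degree 5 in Eb minor, so V7.
Eb-Gb-Bb-Db: root Eb is the tonic; minor seventh chord there is i7.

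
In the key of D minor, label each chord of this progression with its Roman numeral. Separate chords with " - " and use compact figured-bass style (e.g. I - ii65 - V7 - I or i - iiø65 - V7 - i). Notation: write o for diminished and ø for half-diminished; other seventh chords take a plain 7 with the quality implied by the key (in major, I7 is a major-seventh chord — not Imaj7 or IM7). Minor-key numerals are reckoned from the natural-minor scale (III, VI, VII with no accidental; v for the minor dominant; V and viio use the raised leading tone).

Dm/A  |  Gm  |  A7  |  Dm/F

Dm/A: minor triad on D = scale degree 1 → i64.
Gm: root G is the subdominant; minor triad there is iv.
A7: root A is the dominant; dominant seventh chord there is V7.
Dm/F: minor triad on D = scale degree 1 → i6.

i64 - iv - V7 - i6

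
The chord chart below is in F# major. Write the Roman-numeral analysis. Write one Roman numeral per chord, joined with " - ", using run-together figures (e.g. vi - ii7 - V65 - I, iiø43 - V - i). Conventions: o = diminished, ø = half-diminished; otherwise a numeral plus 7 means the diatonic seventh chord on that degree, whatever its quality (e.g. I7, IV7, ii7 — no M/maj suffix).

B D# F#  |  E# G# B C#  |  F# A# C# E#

B-D#-F# has root B, degree 4 in F# major, so IV.
E#-G#-B-C# has root C#, degree 5 in F# major, so V65.
F#-A#-C#-E#: root F# is the tonic; major seventh chord there is I7.

IV - V65 - I7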